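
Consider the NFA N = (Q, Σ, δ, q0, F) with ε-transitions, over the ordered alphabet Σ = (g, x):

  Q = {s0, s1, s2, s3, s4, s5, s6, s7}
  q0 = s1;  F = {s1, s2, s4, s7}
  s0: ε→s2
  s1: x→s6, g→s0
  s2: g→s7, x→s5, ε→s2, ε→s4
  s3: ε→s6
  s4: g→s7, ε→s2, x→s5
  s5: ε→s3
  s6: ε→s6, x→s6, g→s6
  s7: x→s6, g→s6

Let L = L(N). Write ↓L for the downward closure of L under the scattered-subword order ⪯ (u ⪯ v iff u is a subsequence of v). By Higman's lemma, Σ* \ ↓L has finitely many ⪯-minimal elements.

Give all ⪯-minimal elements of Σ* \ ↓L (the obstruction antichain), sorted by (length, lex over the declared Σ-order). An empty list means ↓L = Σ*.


|Q|=8, |F|=4, |δ|=17 (7 ε).
min D↑ (4 st, q0=0, F={2}): 0:g→1,x→2 1:g→3,x→2 2:g→2,x→2 3:g→2,x→2 [Hopcroft].
'x': N↓-sim [8, 3] end={s3,s5,s6} ∉↓L; 1/1 single-dels accept.
'ggg': N↓-sim [8, 7, 2, 1] end={s6} rej; 3/3 del acc.
2 minimals (antichain).

Antichain: [x, ggg].


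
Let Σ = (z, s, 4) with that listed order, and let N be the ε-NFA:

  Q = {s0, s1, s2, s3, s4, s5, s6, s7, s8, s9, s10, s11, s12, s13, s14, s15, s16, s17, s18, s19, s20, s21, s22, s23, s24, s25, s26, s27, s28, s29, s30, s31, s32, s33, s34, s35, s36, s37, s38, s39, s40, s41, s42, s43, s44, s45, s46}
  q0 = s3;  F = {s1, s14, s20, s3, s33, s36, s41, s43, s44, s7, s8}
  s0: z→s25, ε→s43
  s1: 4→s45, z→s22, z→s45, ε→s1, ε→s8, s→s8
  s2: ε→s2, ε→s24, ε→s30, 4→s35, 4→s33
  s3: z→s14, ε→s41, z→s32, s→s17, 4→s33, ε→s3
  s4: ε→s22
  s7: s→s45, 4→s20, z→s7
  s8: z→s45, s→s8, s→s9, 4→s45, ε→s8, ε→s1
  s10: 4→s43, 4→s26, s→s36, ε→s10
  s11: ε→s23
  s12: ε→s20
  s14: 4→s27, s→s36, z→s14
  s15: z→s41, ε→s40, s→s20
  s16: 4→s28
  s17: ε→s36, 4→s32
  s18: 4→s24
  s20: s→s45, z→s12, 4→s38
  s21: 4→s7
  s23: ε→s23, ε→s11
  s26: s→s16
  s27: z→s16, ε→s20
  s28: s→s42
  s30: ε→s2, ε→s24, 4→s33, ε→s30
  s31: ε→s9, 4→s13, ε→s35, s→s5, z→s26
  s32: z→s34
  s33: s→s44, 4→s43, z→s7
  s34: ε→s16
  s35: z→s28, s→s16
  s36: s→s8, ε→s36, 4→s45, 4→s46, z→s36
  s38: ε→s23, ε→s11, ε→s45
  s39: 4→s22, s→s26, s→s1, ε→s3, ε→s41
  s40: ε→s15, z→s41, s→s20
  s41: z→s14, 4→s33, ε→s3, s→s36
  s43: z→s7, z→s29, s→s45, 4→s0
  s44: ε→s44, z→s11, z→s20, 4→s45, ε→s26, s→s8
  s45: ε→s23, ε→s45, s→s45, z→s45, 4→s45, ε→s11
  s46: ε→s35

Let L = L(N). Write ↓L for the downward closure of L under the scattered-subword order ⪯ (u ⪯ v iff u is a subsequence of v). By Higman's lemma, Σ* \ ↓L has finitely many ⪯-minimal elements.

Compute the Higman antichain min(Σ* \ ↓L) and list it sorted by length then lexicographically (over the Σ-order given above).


Antichain: [s4, z4s, z44, ssz, 4zs, 44s].

|Q|=47, |F|=11, |δ|=108 (39 ε).
min D↑ (10 st, q0=0, F={6}): 0:z→1,s→2,4→3 1:z→1,s→2,4→4 2:z→2,s→5,4→6 3:z→7,s→8,4→9 4:z→4,s→6,4→6 5:z→6,s→5,4→6 6:z→6,s→6,4→6 7:z→7,s→6,4→4 8:z→4,s→5,4→6 9:z→7,s→6,4→9 [Hopcroft].
's4': N↓-sim [31, 21, 11] end={s11,s16,s23,s28,s32,s34,s35,s38,s42,s45,s46} rej; 2/2 single-dels accept.
'z4s': N↓-sim [31, 23, 12, 6] end={s11,s16,s23,s28,s42,s45} ∉↓L; 3/3 deletions ∈↓L.
'z44': run [31, 23, 12, 6] end={s11,s23,s28,s38,s42,s45} — reject; 3/3 single-dels accept.
'ssz': N↓-sim [31, 21, 10, 4] end={s11,s22,s23,s45} — reject; 3/3 deletions ∈↓L.
'4zs': run [31, 26, 14, 4] end={s11,s23,s42,s45} ∉↓L; 3/3 single-dels accept.
'44s': run [31, 26, 13, 4] end={s11,s23,s42,s45} ∉↓L; 3/3 single-dels accept.
6 minimals (antichain).


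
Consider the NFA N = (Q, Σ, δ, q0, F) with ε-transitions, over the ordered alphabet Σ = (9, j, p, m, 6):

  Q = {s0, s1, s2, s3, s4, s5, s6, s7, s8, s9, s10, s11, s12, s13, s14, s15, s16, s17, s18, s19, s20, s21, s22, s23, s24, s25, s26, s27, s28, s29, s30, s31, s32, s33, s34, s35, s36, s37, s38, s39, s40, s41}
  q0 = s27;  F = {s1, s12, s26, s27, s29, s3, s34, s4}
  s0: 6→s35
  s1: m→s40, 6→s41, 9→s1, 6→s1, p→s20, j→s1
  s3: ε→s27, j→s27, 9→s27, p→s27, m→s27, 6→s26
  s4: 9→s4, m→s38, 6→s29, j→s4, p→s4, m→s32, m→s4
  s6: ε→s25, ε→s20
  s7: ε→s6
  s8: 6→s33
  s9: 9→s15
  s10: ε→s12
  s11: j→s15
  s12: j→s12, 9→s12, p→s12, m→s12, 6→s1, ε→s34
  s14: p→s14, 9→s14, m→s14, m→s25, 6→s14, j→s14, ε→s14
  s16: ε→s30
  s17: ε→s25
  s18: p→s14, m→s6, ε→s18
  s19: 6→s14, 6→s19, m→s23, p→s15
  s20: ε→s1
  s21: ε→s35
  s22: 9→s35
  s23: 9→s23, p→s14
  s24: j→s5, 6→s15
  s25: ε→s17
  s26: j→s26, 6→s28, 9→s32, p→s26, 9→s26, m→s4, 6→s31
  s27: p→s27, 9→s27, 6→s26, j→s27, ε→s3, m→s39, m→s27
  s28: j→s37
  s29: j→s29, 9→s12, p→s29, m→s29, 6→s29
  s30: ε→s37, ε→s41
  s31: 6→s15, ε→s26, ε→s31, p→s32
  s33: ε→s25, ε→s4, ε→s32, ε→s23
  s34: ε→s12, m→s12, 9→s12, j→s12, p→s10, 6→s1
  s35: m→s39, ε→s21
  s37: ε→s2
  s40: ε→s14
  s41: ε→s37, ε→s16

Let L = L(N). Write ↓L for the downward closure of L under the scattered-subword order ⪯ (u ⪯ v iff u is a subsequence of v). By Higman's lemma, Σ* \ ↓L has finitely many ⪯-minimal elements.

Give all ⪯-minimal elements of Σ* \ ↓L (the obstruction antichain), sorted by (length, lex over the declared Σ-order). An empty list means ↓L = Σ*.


Antichain: [6m696m].

|Q|=42, |F|=8, |δ|=99 (28 ε).
min D↑ (7 st, q0=0, F={6}): 0:9→0,j→0,p→0,m→0,6→1 1:9→1,j→1,p→1,m→2,6→1 2:9→2,j→2,p→2,m→2,6→3 3:9→4,j→3,p→3,m→3,6→3 4:9→4,j→4,p→4,m→4,6→5 5:9→5,j→5,p→5,m→6,6→5 6:9→6,j→6,p→6,m→6,6→6 (ε-aug+det+¬).
'6m696m': |S_i|=[25, 22, 18, 15, 14, 11, 4] end={s14,s17,s25,s40} ∉↓L; 6/6 single-dels accept.
1 obstructions.


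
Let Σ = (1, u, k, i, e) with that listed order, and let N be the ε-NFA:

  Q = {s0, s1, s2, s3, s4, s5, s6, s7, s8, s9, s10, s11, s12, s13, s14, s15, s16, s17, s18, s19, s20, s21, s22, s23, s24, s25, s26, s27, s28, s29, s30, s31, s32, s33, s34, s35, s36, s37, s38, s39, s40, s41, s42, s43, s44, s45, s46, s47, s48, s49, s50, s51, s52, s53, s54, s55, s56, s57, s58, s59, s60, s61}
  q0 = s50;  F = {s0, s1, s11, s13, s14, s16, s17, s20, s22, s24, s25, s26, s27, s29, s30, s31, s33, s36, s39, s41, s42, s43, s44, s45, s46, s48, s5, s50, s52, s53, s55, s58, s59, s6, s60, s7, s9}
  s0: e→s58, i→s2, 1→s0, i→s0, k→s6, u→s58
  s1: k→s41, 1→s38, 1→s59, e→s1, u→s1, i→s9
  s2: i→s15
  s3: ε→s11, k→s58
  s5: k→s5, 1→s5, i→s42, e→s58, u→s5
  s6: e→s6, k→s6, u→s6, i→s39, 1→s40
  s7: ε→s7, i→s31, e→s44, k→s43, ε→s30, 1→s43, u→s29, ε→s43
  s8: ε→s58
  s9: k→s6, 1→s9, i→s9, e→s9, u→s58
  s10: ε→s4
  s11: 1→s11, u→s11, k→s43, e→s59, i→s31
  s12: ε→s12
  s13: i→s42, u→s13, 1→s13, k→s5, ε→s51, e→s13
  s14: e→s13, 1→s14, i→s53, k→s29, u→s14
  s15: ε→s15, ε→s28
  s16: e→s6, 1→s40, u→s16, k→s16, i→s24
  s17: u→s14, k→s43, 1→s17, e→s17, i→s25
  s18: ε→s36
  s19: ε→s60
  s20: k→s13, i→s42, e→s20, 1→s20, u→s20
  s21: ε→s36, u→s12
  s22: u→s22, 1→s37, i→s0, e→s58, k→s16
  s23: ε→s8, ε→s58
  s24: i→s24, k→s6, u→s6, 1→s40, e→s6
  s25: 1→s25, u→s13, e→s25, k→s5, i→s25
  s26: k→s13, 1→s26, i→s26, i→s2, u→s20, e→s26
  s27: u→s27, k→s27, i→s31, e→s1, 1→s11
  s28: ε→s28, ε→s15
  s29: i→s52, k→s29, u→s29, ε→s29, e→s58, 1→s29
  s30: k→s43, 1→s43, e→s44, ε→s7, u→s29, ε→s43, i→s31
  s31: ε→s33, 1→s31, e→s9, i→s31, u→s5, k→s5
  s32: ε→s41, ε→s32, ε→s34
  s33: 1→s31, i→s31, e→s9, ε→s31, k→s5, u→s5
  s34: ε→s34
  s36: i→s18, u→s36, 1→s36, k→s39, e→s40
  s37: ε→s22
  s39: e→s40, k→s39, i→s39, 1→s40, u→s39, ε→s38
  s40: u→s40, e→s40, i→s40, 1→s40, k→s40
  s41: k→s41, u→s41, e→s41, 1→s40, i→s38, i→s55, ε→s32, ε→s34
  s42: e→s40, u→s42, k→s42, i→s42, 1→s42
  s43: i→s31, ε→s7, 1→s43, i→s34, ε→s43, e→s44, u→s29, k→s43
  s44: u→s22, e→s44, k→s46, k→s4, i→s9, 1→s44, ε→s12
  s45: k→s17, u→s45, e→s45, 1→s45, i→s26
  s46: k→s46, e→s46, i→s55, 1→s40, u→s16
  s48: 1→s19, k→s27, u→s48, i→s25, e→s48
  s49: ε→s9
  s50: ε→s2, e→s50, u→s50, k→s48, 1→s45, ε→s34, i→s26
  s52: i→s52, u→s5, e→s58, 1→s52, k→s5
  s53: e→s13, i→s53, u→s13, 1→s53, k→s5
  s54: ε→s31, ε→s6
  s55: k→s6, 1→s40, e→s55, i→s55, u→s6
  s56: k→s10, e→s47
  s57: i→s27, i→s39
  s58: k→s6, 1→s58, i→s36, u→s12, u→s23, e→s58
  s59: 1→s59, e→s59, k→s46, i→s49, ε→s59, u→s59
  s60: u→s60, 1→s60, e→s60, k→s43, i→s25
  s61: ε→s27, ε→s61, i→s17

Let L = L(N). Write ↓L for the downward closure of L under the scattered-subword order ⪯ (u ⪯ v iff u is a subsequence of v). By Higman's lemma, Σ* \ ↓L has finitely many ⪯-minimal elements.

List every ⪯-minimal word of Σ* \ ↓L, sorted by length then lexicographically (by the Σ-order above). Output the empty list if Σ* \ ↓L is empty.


A = [iuie, ikie, kkek1, 1kueie].

|Q|=62, |F|=37, |δ|=246 (41 ε).
min D↑ (35 st, q0=0, F={24}): 0:1→1,u→0,k→2,i→3,e→0 1:1→1,u→1,k→4,i→3,e→1 2:1→5,u→2,k→6,i→7,e→2 3:1→3,u→8,k→9,i→3,e→3 4:1→4,u→10,k→11,i→7,e→4 5:1→5,u→5,k→11,i→7,e→5 6:1→12,u→6,k→6,i→13,e→14 7:1→7,u→9,k→15,i→7,e→7 8:1→8,u→8,k→9,i→16,e→8 9:1→9,u→9,k→15,i→16,e→9 10:1→10,u→10,k→17,i→18,e→9 11:1→11,u→17,k→11,i→13,e→19 12:1→12,u→12,k→11,i→13,e→20 13:1→13,u→15,k→15,i→13,e→21 14:1→20,u→14,k→22,i→21,e→14 15:1→15,u→15,k→15,i→16,e→23 16:1→16,u→16,k→16,i→16,e→24 17:1→17,u→17,k→17,i→25,e→23 18:1→18,u→9,k→15,i→18,e→9 19:1→19,u→26,k→27,i→21,e→19 20:1→20,u→20,k→27,i→21,e→20 21:1→21,u→23,k→28,i→21,e→21 22:1→24,u→22,k→22,i→29,e→22 23:1→23,u→23,k→28,i→30,e→23 24:1→24,u→24,k→24,i→24,e→24 25:1→25,u→15,k→15,i→25,e→23 26:1→26,u→26,k→31,i→32,e→23 27:1→24,u→31,k→27,i→29,e→27 28:1→24,u→28,k→28,i→33,e→28 29:1→24,u→28,k→28,i→29,e→29 30:1→30,u→30,k→33,i→30,e→24 31:1→24,u→31,k→31,i→34,e→28 32:1→32,u→23,k→28,i→32,e→23 33:1→24,u→33,k→33,i→33,e→24 34:1→24,u→28,k→28,i→34,e→28 [Hopcroft].
'iuie': run [53, 30, 15, 6, 1] end={s40} ∉↓L; 4/4 del acc.
'ikie': N↓-sim [53, 30, 14, 6, 1] end={s40} ∉↓L; 4/4 deletions ∈↓L.
'kkek1': N↓-sim [53, 49, 40, 29, 12, 1] end={s40} ∉↓L; 5/5 del acc.
'1kueie': run [53, 47, 39, 26, 14, 6, 1] end={s40} — reject; 6/6 del acc.
4 minimals (antichain).


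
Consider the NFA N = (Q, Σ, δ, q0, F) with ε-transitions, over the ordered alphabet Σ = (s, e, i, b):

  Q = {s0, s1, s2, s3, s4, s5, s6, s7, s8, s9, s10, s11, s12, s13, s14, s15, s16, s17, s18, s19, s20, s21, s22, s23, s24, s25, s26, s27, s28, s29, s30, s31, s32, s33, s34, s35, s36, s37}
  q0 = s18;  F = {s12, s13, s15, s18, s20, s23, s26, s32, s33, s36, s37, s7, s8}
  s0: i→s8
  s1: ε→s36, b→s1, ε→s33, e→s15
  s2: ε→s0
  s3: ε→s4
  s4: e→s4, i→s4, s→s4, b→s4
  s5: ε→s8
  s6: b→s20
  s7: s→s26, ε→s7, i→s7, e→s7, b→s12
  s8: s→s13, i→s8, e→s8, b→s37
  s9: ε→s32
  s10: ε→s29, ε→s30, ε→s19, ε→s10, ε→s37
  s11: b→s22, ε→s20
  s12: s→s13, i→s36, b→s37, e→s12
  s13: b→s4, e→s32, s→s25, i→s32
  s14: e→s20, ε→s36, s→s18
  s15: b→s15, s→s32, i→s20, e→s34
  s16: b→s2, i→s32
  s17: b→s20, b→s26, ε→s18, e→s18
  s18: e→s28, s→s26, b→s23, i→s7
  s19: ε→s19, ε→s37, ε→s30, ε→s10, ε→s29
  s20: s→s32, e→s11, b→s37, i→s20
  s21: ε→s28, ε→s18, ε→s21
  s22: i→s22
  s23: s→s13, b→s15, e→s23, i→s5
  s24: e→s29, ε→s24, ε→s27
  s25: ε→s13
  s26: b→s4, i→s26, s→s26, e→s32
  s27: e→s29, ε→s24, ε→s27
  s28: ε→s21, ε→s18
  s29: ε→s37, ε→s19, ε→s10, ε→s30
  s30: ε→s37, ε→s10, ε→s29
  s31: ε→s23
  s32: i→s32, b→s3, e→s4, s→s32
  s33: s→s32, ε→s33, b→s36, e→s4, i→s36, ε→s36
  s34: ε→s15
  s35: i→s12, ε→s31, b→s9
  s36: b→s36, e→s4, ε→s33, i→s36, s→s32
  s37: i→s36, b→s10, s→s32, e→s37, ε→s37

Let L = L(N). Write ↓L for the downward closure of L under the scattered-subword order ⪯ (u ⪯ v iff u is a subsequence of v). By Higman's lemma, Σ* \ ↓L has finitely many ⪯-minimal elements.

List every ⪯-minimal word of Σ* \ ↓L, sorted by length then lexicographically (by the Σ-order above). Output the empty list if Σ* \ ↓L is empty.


|Q|=38, |F|=13, |δ|=117 (44 ε).
min D↑ (13 st, q0=0, F={5}): 0:s→1,e→0,i→2,b→3 1:s→1,e→4,i→1,b→5 2:s→1,e→2,i→2,b→6 3:s→7,e→3,i→8,b→9 4:s→4,e→5,i→4,b→5 5:s→5,e→5,i→5,b→5 6:s→7,e→6,i→10,b→11 7:s→7,e→4,i→4,b→5 8:s→7,e→8,i→8,b→11 9:s→4,e→9,i→12,b→9 10:s→4,e→5,i→10,b→10 11:s→4,e→11,i→10,b→11 12:s→4,e→12,i→12,b→11 (ε-aug+det+¬).
'sb': |S_i|=[26, 6, 2] end={s3,s4} — reject; 2/2 deletions ∈↓L.
'see': |S_i|=[26, 6, 3, 1] end={s4} ∉↓L; 3/3 single-dels accept.
'ibie': |S_i|=[26, 20, 14, 6, 1] end={s4} — reject; 4/4 del acc.
'bsie': N↓-sim [26, 21, 5, 3, 1] end={s4} — reject; 4/4 del acc.
'bbse': run [26, 21, 15, 3, 1] end={s4} rej; 4/4 del acc.
5 words, ⪯-incomp.

Antichain: [sb, see, ibie, bsie, bbse].


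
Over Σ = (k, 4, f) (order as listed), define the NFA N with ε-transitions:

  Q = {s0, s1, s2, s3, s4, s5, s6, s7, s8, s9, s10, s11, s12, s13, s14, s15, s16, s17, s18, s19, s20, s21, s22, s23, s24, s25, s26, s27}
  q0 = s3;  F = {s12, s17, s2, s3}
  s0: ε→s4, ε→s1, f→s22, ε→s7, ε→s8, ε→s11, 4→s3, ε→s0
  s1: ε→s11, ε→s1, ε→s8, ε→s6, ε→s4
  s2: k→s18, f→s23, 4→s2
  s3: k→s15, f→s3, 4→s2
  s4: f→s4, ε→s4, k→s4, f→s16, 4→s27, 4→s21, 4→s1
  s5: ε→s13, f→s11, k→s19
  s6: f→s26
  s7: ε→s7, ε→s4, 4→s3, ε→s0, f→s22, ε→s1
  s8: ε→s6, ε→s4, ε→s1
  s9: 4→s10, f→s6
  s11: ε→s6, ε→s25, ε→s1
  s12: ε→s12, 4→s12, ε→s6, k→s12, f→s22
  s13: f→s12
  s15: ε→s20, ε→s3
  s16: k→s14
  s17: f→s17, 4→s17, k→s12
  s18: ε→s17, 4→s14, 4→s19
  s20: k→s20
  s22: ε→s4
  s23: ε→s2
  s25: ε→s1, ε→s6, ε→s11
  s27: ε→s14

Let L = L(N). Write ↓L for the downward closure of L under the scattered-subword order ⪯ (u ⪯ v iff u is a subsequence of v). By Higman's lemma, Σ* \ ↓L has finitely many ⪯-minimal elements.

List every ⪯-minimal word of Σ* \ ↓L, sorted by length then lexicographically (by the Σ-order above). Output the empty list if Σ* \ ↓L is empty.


|Q|=28, |F|=4, |δ|=66 (34 ε).
min D↑ (5 st, q0=0, F={4}): 0:k→0,4→1,f→0 1:k→2,4→1,f→1 2:k→3,4→2,f→2 3:k→3,4→3,f→4 4:k→4,4→4,f→4 (ε-aug+det+¬).
'4kkf': |S_i|=[21, 18, 16, 13, 12] end={s1,s11,s14,s16,s21,s22,s25,s26,s27,s4,s6,s8} rej; 4/4 single-dels accept.
1 minimals (antichain).

Antichain: [4kkf].


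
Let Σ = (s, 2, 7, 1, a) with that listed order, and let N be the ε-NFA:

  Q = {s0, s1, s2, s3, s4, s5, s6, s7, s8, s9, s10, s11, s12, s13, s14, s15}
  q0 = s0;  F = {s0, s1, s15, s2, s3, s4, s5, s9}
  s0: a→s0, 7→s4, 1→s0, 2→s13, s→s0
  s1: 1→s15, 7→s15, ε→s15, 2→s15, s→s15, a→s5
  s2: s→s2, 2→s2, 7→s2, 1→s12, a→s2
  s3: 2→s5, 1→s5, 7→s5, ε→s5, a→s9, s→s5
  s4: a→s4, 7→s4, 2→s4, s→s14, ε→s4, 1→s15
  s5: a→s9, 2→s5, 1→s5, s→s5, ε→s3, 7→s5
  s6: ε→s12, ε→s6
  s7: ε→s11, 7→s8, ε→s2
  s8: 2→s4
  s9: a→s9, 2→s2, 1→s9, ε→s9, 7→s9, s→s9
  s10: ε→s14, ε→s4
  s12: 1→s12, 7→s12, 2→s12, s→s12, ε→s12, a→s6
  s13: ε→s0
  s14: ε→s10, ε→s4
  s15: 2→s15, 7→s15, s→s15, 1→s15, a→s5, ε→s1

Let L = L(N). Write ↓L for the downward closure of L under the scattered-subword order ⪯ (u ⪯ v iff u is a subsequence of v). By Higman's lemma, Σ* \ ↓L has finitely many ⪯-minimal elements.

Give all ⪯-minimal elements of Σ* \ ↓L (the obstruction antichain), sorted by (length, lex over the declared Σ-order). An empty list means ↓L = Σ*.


min(Σ*\↓L) = [71aa21].

|Q|=16, |F|=8, |δ|=63 (16 ε).
min D↑ (7 st, q0=0, F={6}): 0:s→0,2→0,7→1,1→0,a→0 1:s→1,2→1,7→1,1→2,a→1 2:s→2,2→2,7→2,1→2,a→3 3:s→3,2→3,7→3,1→3,a→4 4:s→4,2→5,7→4,1→4,a→4 5:s→5,2→5,7→5,1→6,a→5 6:s→6,2→6,7→6,1→6,a→6 [Hopcroft].
'71aa21': run [13, 11, 8, 6, 4, 3, 2] end={s12,s6} — reject; 6/6 single-dels accept.
1 words, ⪯-incomp.


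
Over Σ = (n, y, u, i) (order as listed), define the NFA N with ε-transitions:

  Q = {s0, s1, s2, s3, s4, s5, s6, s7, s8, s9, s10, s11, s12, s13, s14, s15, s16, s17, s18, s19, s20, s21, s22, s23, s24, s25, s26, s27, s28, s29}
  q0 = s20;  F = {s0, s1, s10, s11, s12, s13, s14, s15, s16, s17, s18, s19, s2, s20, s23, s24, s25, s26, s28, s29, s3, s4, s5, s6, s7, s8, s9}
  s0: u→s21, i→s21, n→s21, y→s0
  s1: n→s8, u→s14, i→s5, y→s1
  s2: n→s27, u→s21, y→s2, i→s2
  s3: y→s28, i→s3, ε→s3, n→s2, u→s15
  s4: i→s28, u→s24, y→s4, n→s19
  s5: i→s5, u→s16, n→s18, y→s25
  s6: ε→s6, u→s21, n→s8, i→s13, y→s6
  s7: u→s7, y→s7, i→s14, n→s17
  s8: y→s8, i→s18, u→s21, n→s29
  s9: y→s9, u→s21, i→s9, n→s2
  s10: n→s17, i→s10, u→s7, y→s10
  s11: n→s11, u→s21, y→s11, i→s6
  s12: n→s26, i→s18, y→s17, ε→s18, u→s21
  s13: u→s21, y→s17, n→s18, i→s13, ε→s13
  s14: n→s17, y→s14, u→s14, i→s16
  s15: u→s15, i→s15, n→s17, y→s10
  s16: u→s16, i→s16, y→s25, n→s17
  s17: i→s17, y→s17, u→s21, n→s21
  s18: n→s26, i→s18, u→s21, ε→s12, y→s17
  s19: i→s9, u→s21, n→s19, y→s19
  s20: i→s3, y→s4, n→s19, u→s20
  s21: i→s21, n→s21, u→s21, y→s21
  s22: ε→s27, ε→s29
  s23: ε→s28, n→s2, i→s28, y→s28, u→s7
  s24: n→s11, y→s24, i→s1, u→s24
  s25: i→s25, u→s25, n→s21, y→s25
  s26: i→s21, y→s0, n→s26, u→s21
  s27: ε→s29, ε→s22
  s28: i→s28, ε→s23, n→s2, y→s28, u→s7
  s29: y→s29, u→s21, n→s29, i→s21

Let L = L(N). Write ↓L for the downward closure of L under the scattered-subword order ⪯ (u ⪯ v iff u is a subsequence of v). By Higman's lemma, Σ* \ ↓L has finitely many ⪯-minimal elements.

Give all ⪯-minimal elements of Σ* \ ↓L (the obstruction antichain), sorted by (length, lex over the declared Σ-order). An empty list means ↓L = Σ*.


|Q|=30, |F|=27, |δ|=123 (11 ε).
min D↑ (26 st, q0=0, F={4}): 0:n→1,y→2,u→0,i→3 1:n→1,y→1,u→4,i→5 2:n→1,y→2,u→6,i→7 3:n→8,y→7,u→9,i→3 4:n→4,y→4,u→4,i→4 5:n→8,y→5,u→4,i→5 6:n→10,y→6,u→6,i→11 7:n→8,y→7,u→12,i→7 8:n→13,y→8,u→4,i→8 9:n→14,y→15,u→9,i→9 10:n→10,y→10,u→4,i→16 11:n→17,y→11,u→18,i→19 12:n→14,y→12,u→12,i→18 13:n→13,y→13,u→4,i→4 14:n→4,y→14,u→4,i→14 15:n→14,y→15,u→12,i→15 16:n→17,y→16,u→4,i→20 17:n→13,y→17,u→4,i→21 18:n→14,y→18,u→18,i→22 19:n→21,y→23,u→22,i→19 20:n→21,y→14,u→4,i→20 21:n→24,y→14,u→4,i→21 22:n→14,y→23,u→22,i→22 23:n→4,y→23,u→23,i→23 24:n→24,y→25,u→4,i→4 25:n→4,y→25,u→4,i→4 (ε-aug+det+¬).
'nu': run [30, 16, 1] end={s21} — reject; 2/2 deletions ∈↓L.
'inni': |S_i|=[30, 25, 11, 6, 1] end={s21} ∉↓L; 4/4 single-dels accept.
'iunn': run [30, 25, 8, 2, 1] end={s21} — reject; 4/4 single-dels accept.
'yuiiyn': N↓-sim [30, 27, 18, 15, 10, 4, 1] end={s21} — reject; 6/6 single-dels accept.
4 minimals (antichain).

Antichain: [nu, inni, iunn, yuiiyn].


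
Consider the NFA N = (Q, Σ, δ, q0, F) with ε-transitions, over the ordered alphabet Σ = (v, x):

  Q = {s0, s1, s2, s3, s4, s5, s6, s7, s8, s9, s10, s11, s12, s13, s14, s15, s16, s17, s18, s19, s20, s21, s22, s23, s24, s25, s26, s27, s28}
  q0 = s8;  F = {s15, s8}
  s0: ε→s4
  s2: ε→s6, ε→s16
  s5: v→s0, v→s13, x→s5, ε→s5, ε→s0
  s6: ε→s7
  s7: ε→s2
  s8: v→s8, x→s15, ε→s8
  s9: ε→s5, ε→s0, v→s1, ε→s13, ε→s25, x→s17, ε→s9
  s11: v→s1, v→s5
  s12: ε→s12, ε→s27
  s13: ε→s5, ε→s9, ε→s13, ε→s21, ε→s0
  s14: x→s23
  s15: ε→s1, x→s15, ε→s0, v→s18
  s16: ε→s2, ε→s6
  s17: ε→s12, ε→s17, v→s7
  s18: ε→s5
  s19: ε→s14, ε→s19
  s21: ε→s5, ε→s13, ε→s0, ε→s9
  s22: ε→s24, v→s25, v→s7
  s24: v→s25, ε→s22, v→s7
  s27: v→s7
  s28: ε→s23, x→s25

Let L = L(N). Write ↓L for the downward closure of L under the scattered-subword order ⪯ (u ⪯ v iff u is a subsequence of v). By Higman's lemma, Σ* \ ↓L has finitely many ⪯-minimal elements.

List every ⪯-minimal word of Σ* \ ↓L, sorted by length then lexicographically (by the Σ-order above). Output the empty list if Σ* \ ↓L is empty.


Antichain: [xv].

|Q|=29, |F|=2, |δ|=55 (36 ε).
min D↑ (3 st, q0=0, F={2}): 0:v→0,x→1 1:v→2,x→1 2:v→2,x→2.
'xv': run [18, 17, 16] end={s0,s1,s12,s13,s16,s17,s18,s2,s21,s25,s27,s4,…} ∉↓L; 2/2 single-dels accept.
1 words, ⪯-incomp.


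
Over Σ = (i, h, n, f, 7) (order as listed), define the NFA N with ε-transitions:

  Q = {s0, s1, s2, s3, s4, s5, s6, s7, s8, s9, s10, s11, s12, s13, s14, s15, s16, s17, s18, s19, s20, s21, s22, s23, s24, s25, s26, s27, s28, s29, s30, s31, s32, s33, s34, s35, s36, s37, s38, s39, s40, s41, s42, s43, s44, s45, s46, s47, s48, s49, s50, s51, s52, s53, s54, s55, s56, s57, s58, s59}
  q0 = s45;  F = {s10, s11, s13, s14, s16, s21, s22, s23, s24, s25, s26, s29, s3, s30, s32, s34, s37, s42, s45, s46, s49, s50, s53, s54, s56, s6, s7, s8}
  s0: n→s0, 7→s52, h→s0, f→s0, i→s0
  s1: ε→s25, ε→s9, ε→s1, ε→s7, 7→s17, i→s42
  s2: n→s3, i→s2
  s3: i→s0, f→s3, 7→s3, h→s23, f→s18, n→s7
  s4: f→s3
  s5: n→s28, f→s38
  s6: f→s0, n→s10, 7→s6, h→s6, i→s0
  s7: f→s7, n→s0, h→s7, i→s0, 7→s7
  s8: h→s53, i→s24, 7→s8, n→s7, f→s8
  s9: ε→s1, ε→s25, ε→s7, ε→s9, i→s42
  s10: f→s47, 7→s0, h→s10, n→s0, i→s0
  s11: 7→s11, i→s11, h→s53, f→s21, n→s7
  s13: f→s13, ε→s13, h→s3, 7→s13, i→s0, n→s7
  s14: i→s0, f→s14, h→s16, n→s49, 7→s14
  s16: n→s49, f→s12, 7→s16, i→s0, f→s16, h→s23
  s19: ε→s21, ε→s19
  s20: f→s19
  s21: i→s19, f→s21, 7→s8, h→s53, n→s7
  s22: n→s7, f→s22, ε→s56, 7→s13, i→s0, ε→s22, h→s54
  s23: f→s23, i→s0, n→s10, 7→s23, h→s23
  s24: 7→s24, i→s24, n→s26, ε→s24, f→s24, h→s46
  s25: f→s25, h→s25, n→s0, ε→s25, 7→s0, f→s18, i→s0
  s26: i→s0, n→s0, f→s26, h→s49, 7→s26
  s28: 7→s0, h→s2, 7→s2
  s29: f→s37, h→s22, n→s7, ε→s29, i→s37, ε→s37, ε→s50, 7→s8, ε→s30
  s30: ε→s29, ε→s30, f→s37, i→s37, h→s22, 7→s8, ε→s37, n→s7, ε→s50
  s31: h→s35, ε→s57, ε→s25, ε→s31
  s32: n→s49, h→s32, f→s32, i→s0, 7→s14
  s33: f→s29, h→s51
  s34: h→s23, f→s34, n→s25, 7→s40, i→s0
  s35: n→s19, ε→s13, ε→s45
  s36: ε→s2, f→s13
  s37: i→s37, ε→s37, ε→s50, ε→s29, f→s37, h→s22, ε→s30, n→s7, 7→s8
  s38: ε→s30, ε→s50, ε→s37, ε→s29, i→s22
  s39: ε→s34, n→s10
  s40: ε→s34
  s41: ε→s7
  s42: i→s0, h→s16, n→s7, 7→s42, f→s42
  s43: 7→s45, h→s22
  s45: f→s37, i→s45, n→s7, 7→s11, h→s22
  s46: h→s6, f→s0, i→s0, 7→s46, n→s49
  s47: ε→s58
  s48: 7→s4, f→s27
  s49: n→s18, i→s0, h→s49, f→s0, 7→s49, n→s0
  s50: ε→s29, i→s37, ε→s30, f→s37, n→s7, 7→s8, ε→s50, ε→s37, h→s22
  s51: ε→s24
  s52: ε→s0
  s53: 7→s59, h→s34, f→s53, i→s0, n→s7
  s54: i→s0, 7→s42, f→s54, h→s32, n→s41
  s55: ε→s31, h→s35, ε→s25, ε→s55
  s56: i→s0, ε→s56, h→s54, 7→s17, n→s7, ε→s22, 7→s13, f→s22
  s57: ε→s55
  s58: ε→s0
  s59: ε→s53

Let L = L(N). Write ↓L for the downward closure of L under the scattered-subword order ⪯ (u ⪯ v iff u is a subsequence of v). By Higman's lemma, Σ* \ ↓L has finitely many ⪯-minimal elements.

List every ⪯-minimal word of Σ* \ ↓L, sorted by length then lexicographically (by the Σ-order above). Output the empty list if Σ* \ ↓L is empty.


|Q|=60, |F|=28, |δ|=229 (55 ε).
min D↑ (25 st, q0=0, F={5}): 0:i→0,h→1,n→2,f→3,7→4 1:i→5,h→6,n→2,f→1,7→7 2:i→5,h→2,n→5,f→2,7→2 3:i→3,h→1,n→2,f→3,7→8 4:i→4,h→9,n→2,f→10,7→4 5:i→5,h→5,n→5,f→5,7→5 6:i→5,h→11,n→2,f→6,7→12 7:i→5,h→13,n→2,f→7,7→7 8:i→14,h→9,n→2,f→8,7→8 9:i→5,h→15,n→2,f→9,7→9 10:i→10,h→9,n→2,f→10,7→8 11:i→5,h→11,n→16,f→11,7→17 12:i→5,h→18,n→2,f→12,7→12 13:i→5,h→19,n→2,f→13,7→13 14:i→14,h→20,n→21,f→14,7→14 15:i→5,h→19,n→22,f→15,7→15 16:i→5,h→16,n→5,f→5,7→16 17:i→5,h→18,n→16,f→17,7→17 18:i→5,h→19,n→16,f→18,7→18 19:i→5,h→19,n→23,f→19,7→19 20:i→5,h→24,n→16,f→5,7→20 21:i→5,h→16,n→5,f→21,7→21 22:i→5,h→22,n→5,f→22,7→5 23:i→5,h→23,n→5,f→5,7→5 24:i→5,h→24,n→23,f→5,7→24.
'hi': run [39, 28, 2] end={s0,s52} ∉↓L; 2/2 del acc.
'ni': N↓-sim [39, 11, 2] end={s0,s52} rej; 2/2 deletions ∈↓L.
'nn': N↓-sim [39, 11, 3] end={s0,s18,s52} rej; 2/2 del acc.
'hhhnf': run [39, 28, 21, 15, 7, 4] end={s0,s47,s52,s58} — reject; 5/5 del acc.
'f7ihf': |S_i|=[39, 37, 26, 11, 9, 4] end={s0,s47,s52,s58} rej; 5/5 del acc.
'7hhn7': N↓-sim [39, 29, 19, 13, 7, 2] end={s0,s52} ∉↓L; 5/5 single-dels accept.
6 minimals (antichain).

A = [hi, ni, nn, hhhnf, f7ihf, 7hhn7].


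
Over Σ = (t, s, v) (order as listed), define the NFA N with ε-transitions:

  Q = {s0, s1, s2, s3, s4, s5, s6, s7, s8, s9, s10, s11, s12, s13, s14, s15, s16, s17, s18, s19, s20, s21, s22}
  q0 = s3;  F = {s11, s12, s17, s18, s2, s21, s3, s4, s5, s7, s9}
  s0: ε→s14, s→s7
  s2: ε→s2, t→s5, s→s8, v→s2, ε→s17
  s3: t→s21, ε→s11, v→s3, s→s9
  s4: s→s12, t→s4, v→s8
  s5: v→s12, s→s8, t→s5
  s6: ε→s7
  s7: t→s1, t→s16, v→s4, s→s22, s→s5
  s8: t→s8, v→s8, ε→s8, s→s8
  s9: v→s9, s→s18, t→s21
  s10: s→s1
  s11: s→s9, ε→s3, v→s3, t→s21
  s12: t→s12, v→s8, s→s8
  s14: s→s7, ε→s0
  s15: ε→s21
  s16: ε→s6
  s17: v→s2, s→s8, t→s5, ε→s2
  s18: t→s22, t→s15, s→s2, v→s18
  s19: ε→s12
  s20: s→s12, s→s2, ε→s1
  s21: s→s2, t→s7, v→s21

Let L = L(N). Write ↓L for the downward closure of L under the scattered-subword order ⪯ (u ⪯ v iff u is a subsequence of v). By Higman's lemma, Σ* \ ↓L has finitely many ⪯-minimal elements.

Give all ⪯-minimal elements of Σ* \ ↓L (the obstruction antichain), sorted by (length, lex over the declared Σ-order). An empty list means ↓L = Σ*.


min(Σ*\↓L) = [tss, ttvv, ssss, ssstvv].

|Q|=23, |F|=11, |δ|=57 (13 ε).
min D↑ (10 st, q0=0, F={8}): 0:t→1,s→2,v→0 1:t→3,s→4,v→1 2:t→1,s→5,v→2 3:t→3,s→6,v→7 4:t→6,s→8,v→4 5:t→1,s→4,v→5 6:t→6,s→8,v→9 7:t→7,s→9,v→8 8:t→8,s→8,v→8 9:t→9,s→8,v→8.
'tss': N↓-sim [17, 13, 6, 1] end={s8} — reject; 3/3 del acc.
'ttvv': run [17, 13, 9, 3, 1] end={s8} rej; 4/4 del acc.
'ssss': |S_i|=[17, 15, 14, 6, 1] end={s8} — reject; 4/4 deletions ∈↓L.
'ssstvv': |S_i|=[17, 15, 14, 6, 3, 2, 1] end={s8} — reject; 6/6 deletions ∈↓L.
4 words, ⪯-incomp.


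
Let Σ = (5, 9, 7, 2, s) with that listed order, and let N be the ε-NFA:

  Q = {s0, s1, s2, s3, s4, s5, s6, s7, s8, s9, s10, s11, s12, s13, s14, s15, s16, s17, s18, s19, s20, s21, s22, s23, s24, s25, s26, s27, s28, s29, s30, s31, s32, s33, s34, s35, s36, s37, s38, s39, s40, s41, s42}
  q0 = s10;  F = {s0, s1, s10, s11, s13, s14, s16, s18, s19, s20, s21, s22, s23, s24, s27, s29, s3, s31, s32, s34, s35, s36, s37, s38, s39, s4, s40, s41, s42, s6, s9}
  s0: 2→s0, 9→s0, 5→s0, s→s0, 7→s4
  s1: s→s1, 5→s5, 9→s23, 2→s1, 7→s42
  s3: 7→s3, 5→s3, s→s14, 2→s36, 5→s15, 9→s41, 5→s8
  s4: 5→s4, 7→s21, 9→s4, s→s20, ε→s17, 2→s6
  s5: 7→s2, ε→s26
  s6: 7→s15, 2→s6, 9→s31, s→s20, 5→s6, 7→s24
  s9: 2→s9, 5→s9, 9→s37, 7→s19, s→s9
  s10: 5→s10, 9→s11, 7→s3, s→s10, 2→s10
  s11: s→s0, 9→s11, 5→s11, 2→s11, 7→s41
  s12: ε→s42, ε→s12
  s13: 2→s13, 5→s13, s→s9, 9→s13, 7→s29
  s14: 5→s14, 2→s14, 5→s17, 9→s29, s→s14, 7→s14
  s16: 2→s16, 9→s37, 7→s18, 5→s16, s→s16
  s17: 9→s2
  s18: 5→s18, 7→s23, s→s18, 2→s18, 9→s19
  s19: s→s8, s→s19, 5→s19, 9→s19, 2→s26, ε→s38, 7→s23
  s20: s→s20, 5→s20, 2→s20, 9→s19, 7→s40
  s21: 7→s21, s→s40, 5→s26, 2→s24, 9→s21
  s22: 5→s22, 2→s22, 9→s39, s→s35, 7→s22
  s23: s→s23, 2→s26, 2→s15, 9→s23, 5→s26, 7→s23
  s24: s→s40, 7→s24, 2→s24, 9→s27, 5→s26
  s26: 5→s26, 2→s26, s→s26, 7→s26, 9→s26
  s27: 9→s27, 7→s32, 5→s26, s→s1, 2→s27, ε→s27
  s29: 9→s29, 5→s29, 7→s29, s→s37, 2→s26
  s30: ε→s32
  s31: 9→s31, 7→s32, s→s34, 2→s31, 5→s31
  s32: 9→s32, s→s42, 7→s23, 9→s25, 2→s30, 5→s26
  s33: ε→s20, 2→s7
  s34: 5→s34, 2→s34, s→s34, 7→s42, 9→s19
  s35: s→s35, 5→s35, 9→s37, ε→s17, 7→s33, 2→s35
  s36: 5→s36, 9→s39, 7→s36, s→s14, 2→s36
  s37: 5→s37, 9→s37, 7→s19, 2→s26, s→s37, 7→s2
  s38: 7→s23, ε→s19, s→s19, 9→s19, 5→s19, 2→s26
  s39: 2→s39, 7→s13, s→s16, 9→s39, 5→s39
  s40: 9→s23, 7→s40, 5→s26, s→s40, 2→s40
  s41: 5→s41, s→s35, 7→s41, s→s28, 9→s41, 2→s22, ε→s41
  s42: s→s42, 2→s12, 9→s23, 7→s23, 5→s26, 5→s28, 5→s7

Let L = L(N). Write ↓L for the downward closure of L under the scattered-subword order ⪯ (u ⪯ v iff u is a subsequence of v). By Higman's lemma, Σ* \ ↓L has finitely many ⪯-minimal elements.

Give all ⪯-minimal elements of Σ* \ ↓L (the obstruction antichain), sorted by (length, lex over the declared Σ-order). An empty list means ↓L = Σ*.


|Q|=43, |F|=31, |δ|=185 (11 ε).
min D↑ (31 st, q0=0, F={18}): 0:5→0,9→1,7→2,2→0,s→0 1:5→1,9→1,7→3,2→1,s→4 2:5→2,9→3,7→2,2→5,s→6 3:5→3,9→3,7→3,2→7,s→8 4:5→4,9→4,7→9,2→4,s→4 5:5→5,9→10,7→5,2→5,s→6 6:5→6,9→11,7→6,2→6,s→6 7:5→7,9→10,7→7,2→7,s→8 8:5→8,9→12,7→13,2→8,s→8 9:5→9,9→9,7→14,2→15,s→13 10:5→10,9→10,7→16,2→10,s→17 11:5→11,9→11,7→11,2→18,s→12 12:5→12,9→12,7→19,2→18,s→12 13:5→13,9→19,7→20,2→13,s→13 14:5→18,9→14,7→14,2→21,s→20 15:5→15,9→22,7→21,2→15,s→13 16:5→16,9→16,7→11,2→16,s→23 17:5→17,9→12,7→24,2→17,s→17 18:5→18,9→18,7→18,2→18,s→18 19:5→19,9→19,7→25,2→18,s→19 20:5→18,9→25,7→20,2→20,s→20 21:5→18,9→26,7→21,2→21,s→20 22:5→22,9→22,7→27,2→22,s→28 23:5→23,9→12,7→19,2→23,s→23 24:5→24,9→19,7→25,2→24,s→24 25:5→18,9→25,7→25,2→18,s→25 26:5→18,9→26,7→27,2→26,s→29 27:5→18,9→27,7→25,2→27,s→30 28:5→28,9→19,7→30,2→28,s→28 29:5→18,9→25,7→30,2→29,s→29 30:5→18,9→25,7→25,2→30,s→30.
'7s92': run [43, 40, 25, 9, 2] end={s15,s26} — reject; 4/4 del acc.
'9s775': run [43, 39, 33, 28, 17, 5] end={s2,s26,s28,s5,s7} ∉↓L; 5/5 single-dels accept.
'729772': run [43, 40, 36, 26, 19, 9, 2] end={s15,s26} ∉↓L; 6/6 deletions ∈↓L.
3 words, ⪯-incomp.

Antichain: [7s92, 9s775, 729772].


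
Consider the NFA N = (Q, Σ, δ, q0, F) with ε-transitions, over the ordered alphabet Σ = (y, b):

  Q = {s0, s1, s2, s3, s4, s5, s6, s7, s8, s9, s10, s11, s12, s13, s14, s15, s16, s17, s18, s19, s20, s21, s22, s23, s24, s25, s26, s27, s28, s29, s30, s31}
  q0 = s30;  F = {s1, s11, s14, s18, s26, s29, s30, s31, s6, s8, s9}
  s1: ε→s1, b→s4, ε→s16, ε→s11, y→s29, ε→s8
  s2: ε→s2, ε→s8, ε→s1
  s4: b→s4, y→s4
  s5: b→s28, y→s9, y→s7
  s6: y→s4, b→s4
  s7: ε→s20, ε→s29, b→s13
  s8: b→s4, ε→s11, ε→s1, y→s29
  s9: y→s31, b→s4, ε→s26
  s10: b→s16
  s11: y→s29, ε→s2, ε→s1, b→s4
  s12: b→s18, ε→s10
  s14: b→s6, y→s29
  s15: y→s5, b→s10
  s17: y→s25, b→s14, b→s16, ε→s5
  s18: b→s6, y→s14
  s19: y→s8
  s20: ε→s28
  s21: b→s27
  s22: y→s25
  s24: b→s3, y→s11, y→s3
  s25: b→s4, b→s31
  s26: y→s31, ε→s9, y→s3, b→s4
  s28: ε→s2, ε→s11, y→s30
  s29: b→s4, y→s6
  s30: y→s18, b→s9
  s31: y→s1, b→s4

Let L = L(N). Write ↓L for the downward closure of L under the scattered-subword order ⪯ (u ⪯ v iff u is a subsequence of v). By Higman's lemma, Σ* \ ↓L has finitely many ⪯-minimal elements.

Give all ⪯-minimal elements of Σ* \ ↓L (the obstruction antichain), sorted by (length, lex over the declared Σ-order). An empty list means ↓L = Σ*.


A = [bb, yby, yyyb, yyyyy].

|Q|=32, |F|=11, |δ|=65 (20 ε).
min D↑ (9 st, q0=0, F={6}): 0:y→1,b→2 1:y→3,b→4 2:y→5,b→6 3:y→7,b→4 4:y→6,b→6 5:y→8,b→6 6:y→6,b→6 7:y→4,b→6 8:y→7,b→6 [Hopcroft].
'bb': |S_i|=[15, 12, 1] end={s4} ∉↓L; 2/2 single-dels accept.
'yby': run [15, 12, 2, 1] end={s4} ∉↓L; 3/3 deletions ∈↓L.
'yyyb': N↓-sim [15, 12, 9, 3, 1] end={s4} ∉↓L; 4/4 single-dels accept.
'yyyyy': run [15, 12, 9, 3, 2, 1] end={s4} rej; 5/5 single-dels accept.
4 obstructions.


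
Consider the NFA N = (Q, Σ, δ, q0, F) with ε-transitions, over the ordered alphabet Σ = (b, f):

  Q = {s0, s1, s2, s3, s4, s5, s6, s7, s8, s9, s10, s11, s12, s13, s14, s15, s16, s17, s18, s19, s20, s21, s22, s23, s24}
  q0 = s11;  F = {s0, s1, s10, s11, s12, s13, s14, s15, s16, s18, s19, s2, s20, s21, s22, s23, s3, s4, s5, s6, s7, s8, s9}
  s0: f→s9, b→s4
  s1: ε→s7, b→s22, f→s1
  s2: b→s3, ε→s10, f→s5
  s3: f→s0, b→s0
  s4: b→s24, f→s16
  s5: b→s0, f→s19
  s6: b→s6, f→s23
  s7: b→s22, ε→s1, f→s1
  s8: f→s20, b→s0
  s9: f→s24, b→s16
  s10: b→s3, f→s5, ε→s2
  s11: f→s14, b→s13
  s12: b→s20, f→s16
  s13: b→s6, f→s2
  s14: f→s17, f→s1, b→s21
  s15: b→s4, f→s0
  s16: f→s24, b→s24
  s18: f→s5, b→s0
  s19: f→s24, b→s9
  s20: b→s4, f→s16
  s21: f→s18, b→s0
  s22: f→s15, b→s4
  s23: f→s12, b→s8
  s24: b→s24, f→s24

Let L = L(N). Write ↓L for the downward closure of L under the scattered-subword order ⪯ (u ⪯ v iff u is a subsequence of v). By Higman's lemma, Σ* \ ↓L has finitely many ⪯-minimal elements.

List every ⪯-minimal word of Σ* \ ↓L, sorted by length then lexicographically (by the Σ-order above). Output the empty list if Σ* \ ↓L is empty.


|Q|=25, |F|=23, |δ|=53 (4 ε).
min D↑ (22 st, q0=0, F={21}): 0:b→1,f→2 1:b→3,f→4 2:b→5,f→6 3:b→3,f→7 4:b→8,f→9 5:b→10,f→11 6:b→12,f→6 7:b→13,f→14 8:b→10,f→10 9:b→10,f→15 10:b→16,f→17 11:b→10,f→9 12:b→16,f→18 13:b→10,f→19 14:b→19,f→20 15:b→17,f→21 16:b→21,f→20 17:b→20,f→21 18:b→16,f→10 19:b→16,f→20 20:b→21,f→21 21:b→21,f→21 (ε-aug+det+¬).
'bffff': |S_i|=[25, 20, 16, 9, 4, 1] end={s24} ∉↓L; 5/5 del acc.
'fbbbb': N↓-sim [25, 22, 14, 5, 3, 1] end={s24} — reject; 5/5 single-dels accept.
'fbbff': N↓-sim [25, 22, 14, 5, 3, 1] end={s24} rej; 5/5 single-dels accept.
'ffbbb': N↓-sim [25, 22, 15, 8, 3, 1] end={s24} — reject; 5/5 del acc.
'bbfffb': run [25, 20, 11, 9, 6, 2, 1] end={s24} — reject; 6/6 del acc.
'bfbfbb': |S_i|=[25, 20, 16, 8, 6, 3, 1] end={s24} rej; 6/6 single-dels accept.
6 obstructions.

Antichain: [bffff, fbbbb, fbbff, ffbbb, bbfffb, bfbfbb].


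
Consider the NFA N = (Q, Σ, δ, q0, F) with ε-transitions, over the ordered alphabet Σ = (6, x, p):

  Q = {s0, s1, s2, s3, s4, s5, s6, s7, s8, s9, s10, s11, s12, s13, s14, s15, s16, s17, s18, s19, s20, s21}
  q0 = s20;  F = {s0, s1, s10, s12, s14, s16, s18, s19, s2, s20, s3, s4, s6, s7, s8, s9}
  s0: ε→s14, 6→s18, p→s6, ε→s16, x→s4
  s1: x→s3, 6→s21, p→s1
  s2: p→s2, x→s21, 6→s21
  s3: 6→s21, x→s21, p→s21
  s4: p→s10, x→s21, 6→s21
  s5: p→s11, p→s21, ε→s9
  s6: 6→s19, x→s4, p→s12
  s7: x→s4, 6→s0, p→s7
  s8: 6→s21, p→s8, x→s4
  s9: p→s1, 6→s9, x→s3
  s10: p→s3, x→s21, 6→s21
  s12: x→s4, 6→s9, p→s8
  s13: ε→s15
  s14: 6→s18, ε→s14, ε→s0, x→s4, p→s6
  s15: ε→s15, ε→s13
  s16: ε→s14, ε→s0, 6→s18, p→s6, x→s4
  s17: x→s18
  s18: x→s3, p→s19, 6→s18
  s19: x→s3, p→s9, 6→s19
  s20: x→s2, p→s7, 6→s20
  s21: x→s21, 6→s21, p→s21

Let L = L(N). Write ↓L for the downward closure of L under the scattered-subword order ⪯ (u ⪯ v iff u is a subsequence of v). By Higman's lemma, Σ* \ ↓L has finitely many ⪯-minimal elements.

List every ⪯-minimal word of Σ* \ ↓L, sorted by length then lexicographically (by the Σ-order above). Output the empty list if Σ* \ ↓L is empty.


|Q|=22, |F|=16, |δ|=64 (10 ε).
min D↑ (15 st, q0=0, F={3}): 0:6→0,x→1,p→2 1:6→3,x→3,p→1 2:6→4,x→5,p→2 3:6→3,x→3,p→3 4:6→6,x→5,p→7 5:6→3,x→3,p→8 6:6→6,x→9,p→10 7:6→10,x→5,p→11 8:6→3,x→3,p→9 9:6→3,x→3,p→3 10:6→10,x→9,p→12 11:6→12,x→5,p→13 12:6→12,x→9,p→14 13:6→3,x→5,p→13 14:6→3,x→9,p→14 (ε-aug+det+¬).
'x6': run [17, 5, 1] end={s21} — reject; 2/2 deletions ∈↓L.
'xx': |S_i|=[17, 5, 1] end={s21} rej; 2/2 single-dels accept.
'p66xp': run [17, 16, 14, 6, 2, 1] end={s21} ∉↓L; 5/5 deletions ∈↓L.
'pxppp': N↓-sim [17, 16, 4, 3, 2, 1] end={s21} ∉↓L; 5/5 del acc.
'p6ppp6': run [17, 16, 14, 10, 8, 6, 1] end={s21} rej; 6/6 single-dels accept.
5 words, ⪯-incomp.

A = [x6, xx, p66xp, pxppp, p6ppp6].


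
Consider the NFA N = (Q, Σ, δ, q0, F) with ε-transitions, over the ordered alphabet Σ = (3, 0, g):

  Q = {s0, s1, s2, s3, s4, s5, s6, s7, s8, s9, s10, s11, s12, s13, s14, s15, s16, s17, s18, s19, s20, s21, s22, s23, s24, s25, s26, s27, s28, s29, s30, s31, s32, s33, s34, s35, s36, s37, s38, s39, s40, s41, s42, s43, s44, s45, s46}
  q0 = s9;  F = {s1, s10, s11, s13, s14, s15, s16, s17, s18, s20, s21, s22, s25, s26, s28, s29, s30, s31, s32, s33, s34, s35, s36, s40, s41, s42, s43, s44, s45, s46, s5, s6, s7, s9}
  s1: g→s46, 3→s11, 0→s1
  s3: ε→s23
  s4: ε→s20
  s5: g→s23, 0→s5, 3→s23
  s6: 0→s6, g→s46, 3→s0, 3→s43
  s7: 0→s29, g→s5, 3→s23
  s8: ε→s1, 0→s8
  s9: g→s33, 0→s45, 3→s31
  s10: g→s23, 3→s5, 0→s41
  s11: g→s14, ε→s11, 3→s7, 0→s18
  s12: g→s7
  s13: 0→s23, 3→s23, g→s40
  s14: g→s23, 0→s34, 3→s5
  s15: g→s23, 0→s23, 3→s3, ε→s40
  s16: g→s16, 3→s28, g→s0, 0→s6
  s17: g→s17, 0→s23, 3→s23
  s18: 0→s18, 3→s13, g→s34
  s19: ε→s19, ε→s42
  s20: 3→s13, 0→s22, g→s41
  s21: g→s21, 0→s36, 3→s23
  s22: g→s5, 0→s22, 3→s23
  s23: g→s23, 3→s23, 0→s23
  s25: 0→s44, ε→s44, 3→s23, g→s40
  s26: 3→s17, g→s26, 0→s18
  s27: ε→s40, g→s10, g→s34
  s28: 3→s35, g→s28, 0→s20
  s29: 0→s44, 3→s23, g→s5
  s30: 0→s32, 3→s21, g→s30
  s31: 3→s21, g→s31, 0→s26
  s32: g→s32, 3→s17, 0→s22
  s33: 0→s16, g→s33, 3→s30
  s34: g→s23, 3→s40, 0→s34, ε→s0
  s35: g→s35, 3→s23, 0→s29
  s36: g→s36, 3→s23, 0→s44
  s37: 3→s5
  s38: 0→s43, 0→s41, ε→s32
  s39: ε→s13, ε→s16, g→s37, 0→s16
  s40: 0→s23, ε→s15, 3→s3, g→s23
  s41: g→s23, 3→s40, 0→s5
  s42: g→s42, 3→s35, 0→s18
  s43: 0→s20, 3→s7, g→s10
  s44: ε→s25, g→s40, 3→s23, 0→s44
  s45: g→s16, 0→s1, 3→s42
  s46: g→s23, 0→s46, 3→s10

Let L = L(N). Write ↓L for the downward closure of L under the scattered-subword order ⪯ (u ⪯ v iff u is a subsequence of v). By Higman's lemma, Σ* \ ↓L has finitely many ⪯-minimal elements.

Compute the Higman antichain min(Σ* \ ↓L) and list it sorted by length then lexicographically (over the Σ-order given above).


|Q|=47, |F|=34, |δ|=131 (15 ε).
min D↑ (33 st, q0=0, F={10}): 0:3→1,0→2,g→3 1:3→4,0→5,g→1 2:3→6,0→7,g→8 3:3→9,0→8,g→3 4:3→10,0→11,g→4 5:3→12,0→13,g→5 6:3→14,0→13,g→6 7:3→15,0→7,g→16 8:3→17,0→18,g→8 9:3→4,0→19,g→9 10:3→10,0→10,g→10 11:3→10,0→20,g→11 12:3→10,0→10,g→12 13:3→21,0→13,g→22 14:3→10,0→23,g→14 15:3→24,0→13,g→25 16:3→26,0→16,g→10 17:3→14,0→27,g→17 18:3→28,0→18,g→16 19:3→12,0→29,g→19 20:3→10,0→20,g→30 21:3→10,0→10,g→30 22:3→30,0→22,g→10 23:3→10,0→20,g→31 24:3→10,0→23,g→31 25:3→31,0→22,g→10 26:3→31,0→32,g→10 27:3→21,0→29,g→32 28:3→24,0→27,g→26 29:3→10,0→29,g→31 30:3→10,0→10,g→10 31:3→10,0→31,g→10 32:3→30,0→31,g→10 (ε-aug+det+¬).
'333': |S_i|=[37, 30, 14, 2] end={s23,s3} rej; 3/3 single-dels accept.
'3030': |S_i|=[37, 30, 19, 6, 1] end={s23} ∉↓L; 4/4 del acc.
'00gg': run [37, 32, 23, 11, 1] end={s23} — reject; 4/4 single-dels accept.
'g3003': N↓-sim [37, 33, 23, 15, 8, 2] end={s23,s3} rej; 5/5 single-dels accept.
'3300g0': |S_i|=[37, 30, 14, 9, 7, 4, 1] end={s23} ∉↓L; 6/6 deletions ∈↓L.
5 words, ⪯-incomp.

A = [333, 3030, 00gg, g3003, 3300g0].
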